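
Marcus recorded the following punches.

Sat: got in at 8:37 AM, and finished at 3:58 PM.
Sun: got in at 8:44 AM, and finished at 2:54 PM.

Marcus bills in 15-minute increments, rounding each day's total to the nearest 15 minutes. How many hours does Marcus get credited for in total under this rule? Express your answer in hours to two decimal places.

Sat: 8:37 AM–3:58 PM = 7 h 21 min → rounds to 7 h 15 min
Sun: 8:44 AM–2:54 PM = 6 h 10 min → rounds to 6 h 15 min
Total credited: 13 h 30 min.

13.50 hours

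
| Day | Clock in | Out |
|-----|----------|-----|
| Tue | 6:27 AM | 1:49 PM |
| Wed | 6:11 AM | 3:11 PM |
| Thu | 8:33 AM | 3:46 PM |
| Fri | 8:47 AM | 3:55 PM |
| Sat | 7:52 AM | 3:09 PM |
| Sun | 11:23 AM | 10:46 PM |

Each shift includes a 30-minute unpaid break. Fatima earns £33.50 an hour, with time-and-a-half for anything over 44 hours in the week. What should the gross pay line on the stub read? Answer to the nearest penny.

Tue: 6:27 AM–1:49 PM = 7 h 22 min; less 30 min break → 6 h 52 min
Wed: 6:11 AM–3:11 PM = 9 h 0 min; less 30 min break → 8 h 30 min
Thu: 8:33 AM–3:46 PM = 7 h 13 min; less 30 min break → 6 h 43 min
Fri: 8:47 AM–3:55 PM = 7 h 8 min; less 30 min break → 6 h 38 min
Sat: 7:52 AM–3:09 PM = 7 h 17 min; less 30 min break → 6 h 47 min
Sun: 11:23 AM–10:46 PM = 11 h 23 min; less 30 min break → 10 h 53 min
Total worked: 46 h 23 min = 2783 min.
Regular 44 h 0 min = 2640 min at £33.50/h; overtime 2 h 23 min = 143 min at £50.25/h.
Pay = (2640 × £33.50 + 143 × £50.25) ÷ 60 = £1593.76.

£1593.76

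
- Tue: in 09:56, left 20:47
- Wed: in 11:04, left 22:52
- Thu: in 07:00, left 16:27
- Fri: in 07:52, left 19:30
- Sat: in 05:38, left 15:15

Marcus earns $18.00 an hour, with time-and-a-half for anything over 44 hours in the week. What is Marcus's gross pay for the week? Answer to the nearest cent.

$1044.45

Tue: 09:56–20:47 = 10 h 51 min
Wed: 11:04–22:52 = 11 h 48 min
Thu: 07:00–16:27 = 9 h 27 min
Fri: 07:52–19:30 = 11 h 38 min
Sat: 05:38–15:15 = 9 h 37 min
Total worked: 53 h 21 min = 3201 min.
Regular 44 h 0 min = 2640 min at $18.00/h; overtime 9 h 21 min = 561 min at $27.00/h.
Pay = (2640 × $18.00 + 561 × $27.00) ÷ 60 = $1044.45.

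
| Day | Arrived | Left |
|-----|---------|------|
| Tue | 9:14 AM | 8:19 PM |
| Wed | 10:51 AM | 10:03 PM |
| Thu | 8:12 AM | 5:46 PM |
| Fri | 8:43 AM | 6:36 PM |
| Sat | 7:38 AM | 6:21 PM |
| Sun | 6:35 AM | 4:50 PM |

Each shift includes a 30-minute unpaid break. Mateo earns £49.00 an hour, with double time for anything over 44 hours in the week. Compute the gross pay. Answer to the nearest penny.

£3694.60

Tue: 9:14 AM–8:19 PM = 11 h 5 min; less 30 min break → 10 h 35 min
Wed: 10:51 AM–10:03 PM = 11 h 12 min; less 30 min break → 10 h 42 min
Thu: 8:12 AM–5:46 PM = 9 h 34 min; less 30 min break → 9 h 4 min
Fri: 8:43 AM–6:36 PM = 9 h 53 min; less 30 min break → 9 h 23 min
Sat: 7:38 AM–6:21 PM = 10 h 43 min; less 30 min break → 10 h 13 min
Sun: 6:35 AM–4:50 PM = 10 h 15 min; less 30 min break → 9 h 45 min
Total worked: 59 h 42 min = 3582 min.
Regular 44 h 0 min = 2640 min at £49.00/h; overtime 15 h 42 min = 942 min at £98.00/h.
Pay = (2640 × £49.00 + 942 × £98.00) ÷ 60 = £3694.60.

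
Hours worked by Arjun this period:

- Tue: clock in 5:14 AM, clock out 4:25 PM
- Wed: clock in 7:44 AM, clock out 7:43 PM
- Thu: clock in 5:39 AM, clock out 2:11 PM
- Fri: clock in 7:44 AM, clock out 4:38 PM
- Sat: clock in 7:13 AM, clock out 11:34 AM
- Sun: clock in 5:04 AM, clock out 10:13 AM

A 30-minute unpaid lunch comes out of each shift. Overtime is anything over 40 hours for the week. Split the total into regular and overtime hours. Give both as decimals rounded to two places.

Regular 40.00 hours, overtime 7.10 hours

Tue: 5:14 AM–4:25 PM = 11 h 11 min; less 30 min break → 10 h 41 min
Wed: 7:44 AM–7:43 PM = 11 h 59 min; less 30 min break → 11 h 29 min
Thu: 5:39 AM–2:11 PM = 8 h 32 min; less 30 min break → 8 h 2 min
Fri: 7:44 AM–4:38 PM = 8 h 54 min; less 30 min break → 8 h 24 min
Sat: 7:13 AM–11:34 AM = 4 h 21 min; less 30 min break → 3 h 51 min
Sun: 5:04 AM–10:13 AM = 5 h 9 min; less 30 min break → 4 h 39 min
Total worked: 47 h 6 min = 47.10 h.
Threshold 40 h → overtime 7 h 6 min, regular 40 h 0 min.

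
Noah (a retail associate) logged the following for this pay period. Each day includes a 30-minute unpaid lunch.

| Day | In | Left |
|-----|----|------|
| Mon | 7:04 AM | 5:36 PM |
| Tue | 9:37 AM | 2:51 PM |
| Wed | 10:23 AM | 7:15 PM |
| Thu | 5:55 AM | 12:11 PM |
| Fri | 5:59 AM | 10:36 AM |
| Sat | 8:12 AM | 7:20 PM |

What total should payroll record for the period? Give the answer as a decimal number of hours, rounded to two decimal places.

43.65 hours

Mon: 7:04 AM–5:36 PM = 10 h 32 min; less 30 min break → 10 h 2 min
Tue: 9:37 AM–2:51 PM = 5 h 14 min; less 30 min break → 4 h 44 min
Wed: 10:23 AM–7:15 PM = 8 h 52 min; less 30 min break → 8 h 22 min
Thu: 5:55 AM–12:11 PM = 6 h 16 min; less 30 min break → 5 h 46 min
Fri: 5:59 AM–10:36 AM = 4 h 37 min; less 30 min break → 4 h 7 min
Sat: 8:12 AM–7:20 PM = 11 h 8 min; less 30 min break → 10 h 38 min
Total: 10 h 2 min + 4 h 44 min + 8 h 22 min + 5 h 46 min + 4 h 7 min + 10 h 38 min = 43 h 39 min.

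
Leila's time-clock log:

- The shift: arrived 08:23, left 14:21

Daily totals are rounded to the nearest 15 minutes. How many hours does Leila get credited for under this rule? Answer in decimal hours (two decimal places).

6.00 hours

The shift: 08:23–14:21 = 5 h 58 min → rounds to 6 h 0 min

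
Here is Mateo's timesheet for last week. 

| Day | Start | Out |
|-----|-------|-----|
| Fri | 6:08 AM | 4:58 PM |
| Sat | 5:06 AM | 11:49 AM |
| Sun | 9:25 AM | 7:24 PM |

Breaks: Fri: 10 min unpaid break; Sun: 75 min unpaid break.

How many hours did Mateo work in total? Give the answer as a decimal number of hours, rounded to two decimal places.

Fri: 6:08 AM–4:58 PM = 10 h 50 min; less 10 min break → 10 h 40 min
Sat: 5:06 AM–11:49 AM = 6 h 43 min
Sun: 9:25 AM–7:24 PM = 9 h 59 min; less 75 min break → 8 h 44 min
Total: 10 h 40 min + 6 h 43 min + 8 h 44 min = 26 h 7 min.

26.12 hours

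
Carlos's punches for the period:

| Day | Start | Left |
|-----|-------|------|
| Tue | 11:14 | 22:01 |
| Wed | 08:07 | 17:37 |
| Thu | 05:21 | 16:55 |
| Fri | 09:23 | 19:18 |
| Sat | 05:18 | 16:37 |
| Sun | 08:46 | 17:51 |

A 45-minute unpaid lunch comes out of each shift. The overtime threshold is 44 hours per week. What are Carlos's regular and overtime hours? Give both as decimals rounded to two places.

Tue: 11:14–22:01 = 10 h 47 min; less 45 min break → 10 h 2 min
Wed: 08:07–17:37 = 9 h 30 min; less 45 min break → 8 h 45 min
Thu: 05:21–16:55 = 11 h 34 min; less 45 min break → 10 h 49 min
Fri: 09:23–19:18 = 9 h 55 min; less 45 min break → 9 h 10 min
Sat: 05:18–16:37 = 11 h 19 min; less 45 min break → 10 h 34 min
Sun: 08:46–17:51 = 9 h 5 min; less 45 min break → 8 h 20 min
Total worked: 57 h 40 min = 57.67 h.
Threshold 44 h → overtime 13 h 40 min, regular 44 h 0 min.

Regular 44.00 hours, overtime 13.67 hours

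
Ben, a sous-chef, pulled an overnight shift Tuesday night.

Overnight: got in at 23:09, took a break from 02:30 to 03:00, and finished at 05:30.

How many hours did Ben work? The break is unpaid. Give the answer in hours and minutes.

Overnight: 23:09 → midnight = 0 h 51 min; midnight → 05:30 = 5 h 30 min; span 6 h 21 min; less 30 min break → 5 h 51 min

5 h 51 min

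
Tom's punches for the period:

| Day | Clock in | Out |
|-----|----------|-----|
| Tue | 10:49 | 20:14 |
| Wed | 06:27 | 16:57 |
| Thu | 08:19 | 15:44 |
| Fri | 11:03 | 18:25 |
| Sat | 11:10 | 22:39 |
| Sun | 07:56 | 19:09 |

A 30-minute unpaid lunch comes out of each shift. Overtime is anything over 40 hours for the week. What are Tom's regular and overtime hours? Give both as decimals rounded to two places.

Tue: 10:49–20:14 = 9 h 25 min; less 30 min break → 8 h 55 min
Wed: 06:27–16:57 = 10 h 30 min; less 30 min break → 10 h 0 min
Thu: 08:19–15:44 = 7 h 25 min; less 30 min break → 6 h 55 min
Fri: 11:03–18:25 = 7 h 22 min; less 30 min break → 6 h 52 min
Sat: 11:10–22:39 = 11 h 29 min; less 30 min break → 10 h 59 min
Sun: 07:56–19:09 = 11 h 13 min; less 30 min break → 10 h 43 min
Total worked: 54 h 24 min = 54.40 h.
Threshold 40 h → overtime 14 h 24 min, regular 40 h 0 min.

Regular 40.00 hours, overtime 14.40 hours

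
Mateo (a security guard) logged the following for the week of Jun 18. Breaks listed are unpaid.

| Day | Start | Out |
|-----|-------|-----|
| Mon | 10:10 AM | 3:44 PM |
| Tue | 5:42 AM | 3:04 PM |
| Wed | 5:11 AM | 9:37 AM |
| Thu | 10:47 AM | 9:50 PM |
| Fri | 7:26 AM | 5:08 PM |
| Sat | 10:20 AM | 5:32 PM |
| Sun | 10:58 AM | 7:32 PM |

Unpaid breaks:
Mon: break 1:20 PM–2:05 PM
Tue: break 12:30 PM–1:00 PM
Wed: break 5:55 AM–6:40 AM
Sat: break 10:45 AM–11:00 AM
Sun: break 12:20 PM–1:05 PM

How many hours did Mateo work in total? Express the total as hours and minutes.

52 h 53 min

Mon: 10:10 AM–3:44 PM = 5 h 34 min; less 45 min break → 4 h 49 min
Tue: 5:42 AM–3:04 PM = 9 h 22 min; less 30 min break → 8 h 52 min
Wed: 5:11 AM–9:37 AM = 4 h 26 min; less 45 min break → 3 h 41 min
Thu: 10:47 AM–9:50 PM = 11 h 3 min
Fri: 7:26 AM–5:08 PM = 9 h 42 min
Sat: 10:20 AM–5:32 PM = 7 h 12 min; less 15 min break → 6 h 57 min
Sun: 10:58 AM–7:32 PM = 8 h 34 min; less 45 min break → 7 h 49 min
Total: 4 h 49 min + 8 h 52 min + 3 h 41 min + 11 h 3 min + 9 h 42 min + 6 h 57 min + 7 h 49 min = 52 h 53 min.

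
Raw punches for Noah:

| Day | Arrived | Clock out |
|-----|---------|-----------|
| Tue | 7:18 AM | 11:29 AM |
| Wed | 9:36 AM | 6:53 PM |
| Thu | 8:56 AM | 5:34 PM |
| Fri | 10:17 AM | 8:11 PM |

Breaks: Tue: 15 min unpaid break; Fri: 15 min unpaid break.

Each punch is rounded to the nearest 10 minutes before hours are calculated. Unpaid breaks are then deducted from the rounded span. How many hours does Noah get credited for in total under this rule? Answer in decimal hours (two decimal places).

Tue: in 7:18 AM→7:20 AM, out 11:29 AM→11:30 AM; 4 h 10 min − 15 min = 3 h 55 min
Wed: in 9:36 AM→9:40 AM, out 6:53 PM→6:50 PM; 9 h 10 min
Thu: in 8:56 AM→9:00 AM, out 5:34 PM→5:30 PM; 8 h 30 min
Fri: in 10:17 AM→10:20 AM, out 8:11 PM→8:10 PM; 9 h 50 min − 15 min = 9 h 35 min
Total credited: 31 h 10 min.

31.17 hours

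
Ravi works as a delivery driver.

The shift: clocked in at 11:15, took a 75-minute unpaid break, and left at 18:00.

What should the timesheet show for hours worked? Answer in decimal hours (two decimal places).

The shift: 11:15–18:00 = 6 h 45 min; less 75 min break → 5 h 30 min

5.50 hours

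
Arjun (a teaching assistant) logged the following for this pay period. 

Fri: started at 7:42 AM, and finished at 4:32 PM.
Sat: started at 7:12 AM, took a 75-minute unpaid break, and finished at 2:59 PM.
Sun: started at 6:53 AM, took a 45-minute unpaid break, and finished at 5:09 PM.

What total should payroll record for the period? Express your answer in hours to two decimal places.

Fri: 7:42 AM–4:32 PM = 8 h 50 min
Sat: 7:12 AM–2:59 PM = 7 h 47 min; less 75 min break → 6 h 32 min
Sun: 6:53 AM–5:09 PM = 10 h 16 min; less 45 min break → 9 h 31 min
Total: 8 h 50 min + 6 h 32 min + 9 h 31 min = 24 h 53 min.

24.88 hours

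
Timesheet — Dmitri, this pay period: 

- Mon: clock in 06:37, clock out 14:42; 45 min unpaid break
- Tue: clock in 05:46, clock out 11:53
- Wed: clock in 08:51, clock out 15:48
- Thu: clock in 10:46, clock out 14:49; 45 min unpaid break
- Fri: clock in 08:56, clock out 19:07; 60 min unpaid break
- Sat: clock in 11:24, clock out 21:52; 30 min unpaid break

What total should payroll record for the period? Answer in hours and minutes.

42 h 51 min

Mon: 06:37–14:42 = 8 h 5 min; less 45 min break → 7 h 20 min
Tue: 05:46–11:53 = 6 h 7 min
Wed: 08:51–15:48 = 6 h 57 min
Thu: 10:46–14:49 = 4 h 3 min; less 45 min break → 3 h 18 min
Fri: 08:56–19:07 = 10 h 11 min; less 60 min break → 9 h 11 min
Sat: 11:24–21:52 = 10 h 28 min; less 30 min break → 9 h 58 min
Total: 7 h 20 min + 6 h 7 min + 6 h 57 min + 3 h 18 min + 9 h 11 min + 9 h 58 min = 42 h 51 min.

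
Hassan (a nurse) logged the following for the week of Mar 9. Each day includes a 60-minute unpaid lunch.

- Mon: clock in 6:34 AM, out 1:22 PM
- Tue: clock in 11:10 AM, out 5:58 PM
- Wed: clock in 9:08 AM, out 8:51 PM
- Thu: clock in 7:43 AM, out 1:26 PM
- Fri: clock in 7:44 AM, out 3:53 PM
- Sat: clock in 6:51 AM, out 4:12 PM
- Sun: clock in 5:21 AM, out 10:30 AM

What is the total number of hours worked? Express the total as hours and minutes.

46 h 41 min

Mon: 6:34 AM–1:22 PM = 6 h 48 min; less 60 min break → 5 h 48 min
Tue: 11:10 AM–5:58 PM = 6 h 48 min; less 60 min break → 5 h 48 min
Wed: 9:08 AM–8:51 PM = 11 h 43 min; less 60 min break → 10 h 43 min
Thu: 7:43 AM–1:26 PM = 5 h 43 min; less 60 min break → 4 h 43 min
Fri: 7:44 AM–3:53 PM = 8 h 9 min; less 60 min break → 7 h 9 min
Sat: 6:51 AM–4:12 PM = 9 h 21 min; less 60 min break → 8 h 21 min
Sun: 5:21 AM–10:30 AM = 5 h 9 min; less 60 min break → 4 h 9 min
Total: 5 h 48 min + 5 h 48 min + 10 h 43 min + 4 h 43 min + 7 h 9 min + 8 h 21 min + 4 h 9 min = 46 h 41 min.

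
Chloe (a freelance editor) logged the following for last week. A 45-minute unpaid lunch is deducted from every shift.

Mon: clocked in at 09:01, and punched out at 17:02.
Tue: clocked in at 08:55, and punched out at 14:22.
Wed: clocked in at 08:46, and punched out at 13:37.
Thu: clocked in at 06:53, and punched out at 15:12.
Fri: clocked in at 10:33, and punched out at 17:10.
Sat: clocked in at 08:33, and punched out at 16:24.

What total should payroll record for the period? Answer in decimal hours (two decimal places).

Mon: 09:01–17:02 = 8 h 1 min; less 45 min break → 7 h 16 min
Tue: 08:55–14:22 = 5 h 27 min; less 45 min break → 4 h 42 min
Wed: 08:46–13:37 = 4 h 51 min; less 45 min break → 4 h 6 min
Thu: 06:53–15:12 = 8 h 19 min; less 45 min break → 7 h 34 min
Fri: 10:33–17:10 = 6 h 37 min; less 45 min break → 5 h 52 min
Sat: 08:33–16:24 = 7 h 51 min; less 45 min break → 7 h 6 min
Total: 7 h 16 min + 4 h 42 min + 4 h 6 min + 7 h 34 min + 5 h 52 min + 7 h 6 min = 36 h 36 min.

36.60 hours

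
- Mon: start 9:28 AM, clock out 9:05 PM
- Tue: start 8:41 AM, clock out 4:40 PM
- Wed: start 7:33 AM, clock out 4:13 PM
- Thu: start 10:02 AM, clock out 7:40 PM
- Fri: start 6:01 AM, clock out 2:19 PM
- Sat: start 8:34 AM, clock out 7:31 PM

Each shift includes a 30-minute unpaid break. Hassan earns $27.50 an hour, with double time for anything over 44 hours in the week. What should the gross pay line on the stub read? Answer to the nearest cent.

$1768.25

Mon: 9:28 AM–9:05 PM = 11 h 37 min; less 30 min break → 11 h 7 min
Tue: 8:41 AM–4:40 PM = 7 h 59 min; less 30 min break → 7 h 29 min
Wed: 7:33 AM–4:13 PM = 8 h 40 min; less 30 min break → 8 h 10 min
Thu: 10:02 AM–7:40 PM = 9 h 38 min; less 30 min break → 9 h 8 min
Fri: 6:01 AM–2:19 PM = 8 h 18 min; less 30 min break → 7 h 48 min
Sat: 8:34 AM–7:31 PM = 10 h 57 min; less 30 min break → 10 h 27 min
Total worked: 54 h 9 min = 3249 min.
Regular 44 h 0 min = 2640 min at $27.50/h; overtime 10 h 9 min = 609 min at $55.00/h.
Pay = (2640 × $27.50 + 609 × $55.00) ÷ 60 = $1768.25.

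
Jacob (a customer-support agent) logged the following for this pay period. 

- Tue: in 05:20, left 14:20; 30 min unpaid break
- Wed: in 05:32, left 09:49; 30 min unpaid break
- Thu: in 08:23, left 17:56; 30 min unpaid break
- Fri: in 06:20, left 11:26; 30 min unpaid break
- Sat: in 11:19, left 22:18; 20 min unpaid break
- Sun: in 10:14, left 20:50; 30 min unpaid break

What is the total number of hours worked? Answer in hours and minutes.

Tue: 05:20–14:20 = 9 h 0 min; less 30 min break → 8 h 30 min
Wed: 05:32–09:49 = 4 h 17 min; less 30 min break → 3 h 47 min
Thu: 08:23–17:56 = 9 h 33 min; less 30 min break → 9 h 3 min
Fri: 06:20–11:26 = 5 h 6 min; less 30 min break → 4 h 36 min
Sat: 11:19–22:18 = 10 h 59 min; less 20 min break → 10 h 39 min
Sun: 10:14–20:50 = 10 h 36 min; less 30 min break → 10 h 6 min
Total: 8 h 30 min + 3 h 47 min + 9 h 3 min + 4 h 36 min + 10 h 39 min + 10 h 6 min = 46 h 41 min.

46 h 41 min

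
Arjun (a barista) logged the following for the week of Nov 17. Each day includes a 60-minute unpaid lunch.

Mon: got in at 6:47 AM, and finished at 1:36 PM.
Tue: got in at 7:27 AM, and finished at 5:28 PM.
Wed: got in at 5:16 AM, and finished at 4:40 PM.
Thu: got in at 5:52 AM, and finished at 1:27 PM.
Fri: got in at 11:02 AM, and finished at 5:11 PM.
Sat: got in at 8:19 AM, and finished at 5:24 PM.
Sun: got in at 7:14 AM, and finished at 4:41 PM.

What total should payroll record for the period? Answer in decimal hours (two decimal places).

53.50 hours

Mon: 6:47 AM–1:36 PM = 6 h 49 min; less 60 min break → 5 h 49 min
Tue: 7:27 AM–5:28 PM = 10 h 1 min; less 60 min break → 9 h 1 min
Wed: 5:16 AM–4:40 PM = 11 h 24 min; less 60 min break → 10 h 24 min
Thu: 5:52 AM–1:27 PM = 7 h 35 min; less 60 min break → 6 h 35 min
Fri: 11:02 AM–5:11 PM = 6 h 9 min; less 60 min break → 5 h 9 min
Sat: 8:19 AM–5:24 PM = 9 h 5 min; less 60 min break → 8 h 5 min
Sun: 7:14 AM–4:41 PM = 9 h 27 min; less 60 min break → 8 h 27 min
Total: 5 h 49 min + 9 h 1 min + 10 h 24 min + 6 h 35 min + 5 h 9 min + 8 h 5 min + 8 h 27 min = 53 h 30 min.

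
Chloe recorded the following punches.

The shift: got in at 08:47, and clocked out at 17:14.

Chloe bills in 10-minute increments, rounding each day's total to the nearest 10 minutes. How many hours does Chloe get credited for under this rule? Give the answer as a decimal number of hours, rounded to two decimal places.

8.50 hours

The shift: 08:47–17:14 = 8 h 27 min → rounds to 8 h 30 min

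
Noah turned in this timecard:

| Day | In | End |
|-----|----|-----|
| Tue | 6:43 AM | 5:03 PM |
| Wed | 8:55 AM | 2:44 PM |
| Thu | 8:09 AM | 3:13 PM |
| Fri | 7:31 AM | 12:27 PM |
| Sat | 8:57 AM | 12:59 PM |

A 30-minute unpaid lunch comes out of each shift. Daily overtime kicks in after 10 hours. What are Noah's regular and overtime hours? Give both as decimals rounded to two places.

Regular 29.68 hours, overtime 0.00 hours

Tue: 6:43 AM–5:03 PM = 10 h 20 min; less 30 min break → 9 h 50 min
Wed: 8:55 AM–2:44 PM = 5 h 49 min; less 30 min break → 5 h 19 min
Thu: 8:09 AM–3:13 PM = 7 h 4 min; less 30 min break → 6 h 34 min
Fri: 7:31 AM–12:27 PM = 4 h 56 min; less 30 min break → 4 h 26 min
Sat: 8:57 AM–12:59 PM = 4 h 2 min; less 30 min break → 3 h 32 min
Tue reg 9 h 50 min / OT 0 h 0 min; Wed reg 5 h 19 min / OT 0 h 0 min; Thu reg 6 h 34 min / OT 0 h 0 min; Fri reg 4 h 26 min / OT 0 h 0 min; Sat reg 3 h 32 min / OT 0 h 0 min.
Totals: regular 29 h 41 min, overtime 0 h 0 min.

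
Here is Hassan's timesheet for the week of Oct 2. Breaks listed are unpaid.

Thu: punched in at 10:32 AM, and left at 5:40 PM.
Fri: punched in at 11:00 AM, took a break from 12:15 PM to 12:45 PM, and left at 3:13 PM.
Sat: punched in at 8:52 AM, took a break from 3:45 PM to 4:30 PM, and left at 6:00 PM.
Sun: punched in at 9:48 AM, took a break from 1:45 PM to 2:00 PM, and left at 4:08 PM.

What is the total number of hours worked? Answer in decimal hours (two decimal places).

25.32 hours

Thu: 10:32 AM–5:40 PM = 7 h 8 min
Fri: 11:00 AM–3:13 PM = 4 h 13 min; less 30 min break → 3 h 43 min
Sat: 8:52 AM–6:00 PM = 9 h 8 min; less 45 min break → 8 h 23 min
Sun: 9:48 AM–4:08 PM = 6 h 20 min; less 15 min break → 6 h 5 min
Total: 7 h 8 min + 3 h 43 min + 8 h 23 min + 6 h 5 min = 25 h 19 min.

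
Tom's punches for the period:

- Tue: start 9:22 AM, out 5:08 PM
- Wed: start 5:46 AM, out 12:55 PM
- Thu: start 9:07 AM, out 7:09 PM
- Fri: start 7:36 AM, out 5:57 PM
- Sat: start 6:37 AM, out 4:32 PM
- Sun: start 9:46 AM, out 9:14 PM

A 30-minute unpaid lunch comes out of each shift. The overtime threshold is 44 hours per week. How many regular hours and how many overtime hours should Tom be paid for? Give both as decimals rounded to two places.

Tue: 9:22 AM–5:08 PM = 7 h 46 min; less 30 min break → 7 h 16 min
Wed: 5:46 AM–12:55 PM = 7 h 9 min; less 30 min break → 6 h 39 min
Thu: 9:07 AM–7:09 PM = 10 h 2 min; less 30 min break → 9 h 32 min
Fri: 7:36 AM–5:57 PM = 10 h 21 min; less 30 min break → 9 h 51 min
Sat: 6:37 AM–4:32 PM = 9 h 55 min; less 30 min break → 9 h 25 min
Sun: 9:46 AM–9:14 PM = 11 h 28 min; less 30 min break → 10 h 58 min
Total worked: 53 h 41 min = 53.68 h.
Threshold 44 h → overtime 9 h 41 min, regular 44 h 0 min.

Regular 44.00 hours, overtime 9.68 hours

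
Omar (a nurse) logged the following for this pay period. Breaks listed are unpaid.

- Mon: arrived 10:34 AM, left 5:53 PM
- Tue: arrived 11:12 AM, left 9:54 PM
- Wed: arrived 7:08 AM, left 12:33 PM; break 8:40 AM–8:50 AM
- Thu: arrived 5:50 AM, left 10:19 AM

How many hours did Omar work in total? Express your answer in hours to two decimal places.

Mon: 10:34 AM–5:53 PM = 7 h 19 min
Tue: 11:12 AM–9:54 PM = 10 h 42 min
Wed: 7:08 AM–12:33 PM = 5 h 25 min; less 10 min break → 5 h 15 min
Thu: 5:50 AM–10:19 AM = 4 h 29 min
Total: 7 h 19 min + 10 h 42 min + 5 h 15 min + 4 h 29 min = 27 h 45 min.

27.75 hours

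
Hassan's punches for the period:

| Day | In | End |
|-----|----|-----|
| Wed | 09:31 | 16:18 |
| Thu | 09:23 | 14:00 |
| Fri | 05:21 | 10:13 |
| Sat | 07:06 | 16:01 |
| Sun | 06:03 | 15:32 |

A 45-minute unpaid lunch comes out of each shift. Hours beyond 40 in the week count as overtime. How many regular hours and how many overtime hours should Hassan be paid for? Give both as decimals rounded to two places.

Regular 30.92 hours, overtime 0.00 hours

Wed: 09:31–16:18 = 6 h 47 min; less 45 min break → 6 h 2 min
Thu: 09:23–14:00 = 4 h 37 min; less 45 min break → 3 h 52 min
Fri: 05:21–10:13 = 4 h 52 min; less 45 min break → 4 h 7 min
Sat: 07:06–16:01 = 8 h 55 min; less 45 min break → 8 h 10 min
Sun: 06:03–15:32 = 9 h 29 min; less 45 min break → 8 h 44 min
Total worked: 30 h 55 min = 30.92 h.
Threshold 40 h → overtime 0 h 0 min, regular 30 h 55 min.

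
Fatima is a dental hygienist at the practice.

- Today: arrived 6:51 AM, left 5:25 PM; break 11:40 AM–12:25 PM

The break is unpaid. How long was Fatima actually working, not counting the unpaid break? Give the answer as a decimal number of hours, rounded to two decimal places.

Today: 6:51 AM–5:25 PM = 10 h 34 min; less 45 min break → 9 h 49 min

9.82 hours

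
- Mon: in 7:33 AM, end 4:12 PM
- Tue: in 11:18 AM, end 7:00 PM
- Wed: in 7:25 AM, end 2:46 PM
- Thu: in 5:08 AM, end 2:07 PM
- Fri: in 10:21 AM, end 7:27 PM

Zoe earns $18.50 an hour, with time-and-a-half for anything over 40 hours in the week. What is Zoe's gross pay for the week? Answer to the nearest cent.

Mon: 7:33 AM–4:12 PM = 8 h 39 min
Tue: 11:18 AM–7:00 PM = 7 h 42 min
Wed: 7:25 AM–2:46 PM = 7 h 21 min
Thu: 5:08 AM–2:07 PM = 8 h 59 min
Fri: 10:21 AM–7:27 PM = 9 h 6 min
Total worked: 41 h 47 min = 2507 min.
Regular 40 h 0 min = 2400 min at $18.50/h; overtime 1 h 47 min = 107 min at $27.75/h.
Pay = (2400 × $18.50 + 107 × $27.75) ÷ 60 = $789.49.

$789.49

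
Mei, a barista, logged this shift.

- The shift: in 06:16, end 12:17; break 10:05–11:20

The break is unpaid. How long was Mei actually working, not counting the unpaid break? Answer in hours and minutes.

The shift: 06:16–12:17 = 6 h 1 min; less 75 min break → 4 h 46 min

4 h 46 min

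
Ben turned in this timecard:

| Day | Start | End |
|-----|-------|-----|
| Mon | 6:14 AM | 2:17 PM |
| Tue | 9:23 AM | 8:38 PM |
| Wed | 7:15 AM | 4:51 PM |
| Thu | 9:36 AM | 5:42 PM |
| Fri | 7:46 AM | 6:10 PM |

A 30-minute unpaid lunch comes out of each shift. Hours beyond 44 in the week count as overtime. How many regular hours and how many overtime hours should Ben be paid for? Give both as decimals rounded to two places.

Mon: 6:14 AM–2:17 PM = 8 h 3 min; less 30 min break → 7 h 33 min
Tue: 9:23 AM–8:38 PM = 11 h 15 min; less 30 min break → 10 h 45 min
Wed: 7:15 AM–4:51 PM = 9 h 36 min; less 30 min break → 9 h 6 min
Thu: 9:36 AM–5:42 PM = 8 h 6 min; less 30 min break → 7 h 36 min
Fri: 7:46 AM–6:10 PM = 10 h 24 min; less 30 min break → 9 h 54 min
Total worked: 44 h 54 min = 44.90 h.
Threshold 44 h → overtime 0 h 54 min, regular 44 h 0 min.

Regular 44.00 hours, overtime 0.90 hours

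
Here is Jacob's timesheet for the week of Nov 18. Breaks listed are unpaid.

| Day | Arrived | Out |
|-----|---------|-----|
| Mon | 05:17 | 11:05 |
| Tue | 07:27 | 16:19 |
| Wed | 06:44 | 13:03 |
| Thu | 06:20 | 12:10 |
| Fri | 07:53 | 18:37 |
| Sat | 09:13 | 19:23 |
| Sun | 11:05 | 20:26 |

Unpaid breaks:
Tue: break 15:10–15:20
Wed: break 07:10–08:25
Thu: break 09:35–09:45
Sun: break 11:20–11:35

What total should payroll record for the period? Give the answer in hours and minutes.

55 h 14 min

Mon: 05:17–11:05 = 5 h 48 min
Tue: 07:27–16:19 = 8 h 52 min; less 10 min break → 8 h 42 min
Wed: 06:44–13:03 = 6 h 19 min; less 75 min break → 5 h 4 min
Thu: 06:20–12:10 = 5 h 50 min; less 10 min break → 5 h 40 min
Fri: 07:53–18:37 = 10 h 44 min
Sat: 09:13–19:23 = 10 h 10 min
Sun: 11:05–20:26 = 9 h 21 min; less 15 min break → 9 h 6 min
Total: 5 h 48 min + 8 h 42 min + 5 h 4 min + 5 h 40 min + 10 h 44 min + 10 h 10 min + 9 h 6 min = 55 h 14 min.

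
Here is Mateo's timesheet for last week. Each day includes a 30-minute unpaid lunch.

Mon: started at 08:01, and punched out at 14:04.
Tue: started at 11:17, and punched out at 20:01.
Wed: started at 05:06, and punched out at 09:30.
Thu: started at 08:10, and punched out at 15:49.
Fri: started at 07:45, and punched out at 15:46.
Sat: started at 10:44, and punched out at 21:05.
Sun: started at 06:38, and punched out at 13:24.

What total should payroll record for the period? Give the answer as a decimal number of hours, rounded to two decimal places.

48.47 hours

Mon: 08:01–14:04 = 6 h 3 min; less 30 min break → 5 h 33 min
Tue: 11:17–20:01 = 8 h 44 min; less 30 min break → 8 h 14 min
Wed: 05:06–09:30 = 4 h 24 min; less 30 min break → 3 h 54 min
Thu: 08:10–15:49 = 7 h 39 min; less 30 min break → 7 h 9 min
Fri: 07:45–15:46 = 8 h 1 min; less 30 min break → 7 h 31 min
Sat: 10:44–21:05 = 10 h 21 min; less 30 min break → 9 h 51 min
Sun: 06:38–13:24 = 6 h 46 min; less 30 min break → 6 h 16 min
Total: 5 h 33 min + 8 h 14 min + 3 h 54 min + 7 h 9 min + 7 h 31 min + 9 h 51 min + 6 h 16 min = 48 h 28 min.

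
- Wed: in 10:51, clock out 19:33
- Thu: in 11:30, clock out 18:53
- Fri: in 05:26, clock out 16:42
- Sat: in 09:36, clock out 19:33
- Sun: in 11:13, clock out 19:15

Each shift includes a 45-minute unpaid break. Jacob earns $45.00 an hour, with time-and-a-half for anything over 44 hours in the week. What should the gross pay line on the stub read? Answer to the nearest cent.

Wed: 10:51–19:33 = 8 h 42 min; less 45 min break → 7 h 57 min
Thu: 11:30–18:53 = 7 h 23 min; less 45 min break → 6 h 38 min
Fri: 05:26–16:42 = 11 h 16 min; less 45 min break → 10 h 31 min
Sat: 09:36–19:33 = 9 h 57 min; less 45 min break → 9 h 12 min
Sun: 11:13–19:15 = 8 h 2 min; less 45 min break → 7 h 17 min
Total worked: 41 h 35 min = 2495 min.
Regular 41 h 35 min = 2495 min at $45.00/h; overtime 0 h 0 min = 0 min at $67.50/h.
Pay = (2495 × $45.00 + 0 × $67.50) ÷ 60 = $1871.25.

$1871.25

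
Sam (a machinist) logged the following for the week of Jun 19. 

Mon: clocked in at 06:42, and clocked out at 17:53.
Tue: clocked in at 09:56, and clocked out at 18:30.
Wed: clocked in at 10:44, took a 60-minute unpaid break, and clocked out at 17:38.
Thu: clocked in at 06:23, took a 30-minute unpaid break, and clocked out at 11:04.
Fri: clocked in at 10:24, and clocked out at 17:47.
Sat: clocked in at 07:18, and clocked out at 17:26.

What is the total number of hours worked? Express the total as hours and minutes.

47 h 21 min

Mon: 06:42–17:53 = 11 h 11 min
Tue: 09:56–18:30 = 8 h 34 min
Wed: 10:44–17:38 = 6 h 54 min; less 60 min break → 5 h 54 min
Thu: 06:23–11:04 = 4 h 41 min; less 30 min break → 4 h 11 min
Fri: 10:24–17:47 = 7 h 23 min
Sat: 07:18–17:26 = 10 h 8 min
Total: 11 h 11 min + 8 h 34 min + 5 h 54 min + 4 h 11 min + 7 h 23 min + 10 h 8 min = 47 h 21 min.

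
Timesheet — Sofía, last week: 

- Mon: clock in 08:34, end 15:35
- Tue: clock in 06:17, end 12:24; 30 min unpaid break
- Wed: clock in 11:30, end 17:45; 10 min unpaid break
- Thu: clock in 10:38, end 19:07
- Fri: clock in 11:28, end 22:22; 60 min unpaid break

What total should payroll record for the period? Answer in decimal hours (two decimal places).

Mon: 08:34–15:35 = 7 h 1 min
Tue: 06:17–12:24 = 6 h 7 min; less 30 min break → 5 h 37 min
Wed: 11:30–17:45 = 6 h 15 min; less 10 min break → 6 h 5 min
Thu: 10:38–19:07 = 8 h 29 min
Fri: 11:28–22:22 = 10 h 54 min; less 60 min break → 9 h 54 min
Total: 7 h 1 min + 5 h 37 min + 6 h 5 min + 8 h 29 min + 9 h 54 min = 37 h 6 min.

37.10 hours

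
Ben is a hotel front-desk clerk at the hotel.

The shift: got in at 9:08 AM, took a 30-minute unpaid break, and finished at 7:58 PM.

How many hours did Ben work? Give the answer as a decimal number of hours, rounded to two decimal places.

The shift: 9:08 AM–7:58 PM = 10 h 50 min; less 30 min break → 10 h 20 min

10.33 hours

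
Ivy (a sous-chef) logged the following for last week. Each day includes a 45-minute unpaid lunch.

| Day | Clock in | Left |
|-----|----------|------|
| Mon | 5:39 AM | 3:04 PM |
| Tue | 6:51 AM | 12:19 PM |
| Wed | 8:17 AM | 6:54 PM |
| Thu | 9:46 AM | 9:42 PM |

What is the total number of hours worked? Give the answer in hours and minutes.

34 h 26 min

Mon: 5:39 AM–3:04 PM = 9 h 25 min; less 45 min break → 8 h 40 min
Tue: 6:51 AM–12:19 PM = 5 h 28 min; less 45 min break → 4 h 43 min
Wed: 8:17 AM–6:54 PM = 10 h 37 min; less 45 min break → 9 h 52 min
Thu: 9:46 AM–9:42 PM = 11 h 56 min; less 45 min break → 11 h 11 min
Total: 8 h 40 min + 4 h 43 min + 9 h 52 min + 11 h 11 min = 34 h 26 min.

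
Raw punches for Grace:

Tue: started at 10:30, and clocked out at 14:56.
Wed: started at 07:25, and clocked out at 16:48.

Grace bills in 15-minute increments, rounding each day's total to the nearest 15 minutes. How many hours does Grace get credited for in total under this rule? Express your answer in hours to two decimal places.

14.00 hours

Tue: 10:30–14:56 = 4 h 26 min → rounds to 4 h 30 min
Wed: 07:25–16:48 = 9 h 23 min → rounds to 9 h 30 min
Total credited: 14 h 0 min.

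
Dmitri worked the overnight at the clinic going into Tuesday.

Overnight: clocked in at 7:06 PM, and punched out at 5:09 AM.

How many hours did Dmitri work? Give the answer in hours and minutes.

Overnight: 7:06 PM → midnight = 4 h 54 min; midnight → 5:09 AM = 5 h 9 min; span 10 h 3 min

10 h 3 min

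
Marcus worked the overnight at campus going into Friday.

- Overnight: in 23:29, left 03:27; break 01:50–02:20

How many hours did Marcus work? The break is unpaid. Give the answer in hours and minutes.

Overnight: 23:29 → midnight = 0 h 31 min; midnight → 03:27 = 3 h 27 min; span 3 h 58 min; less 30 min break → 3 h 28 min

3 h 28 min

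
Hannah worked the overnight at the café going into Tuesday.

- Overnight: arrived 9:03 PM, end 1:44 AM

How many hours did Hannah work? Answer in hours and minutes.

Overnight: 9:03 PM → midnight = 2 h 57 min; midnight → 1:44 AM = 1 h 44 min; span 4 h 41 min

4 h 41 min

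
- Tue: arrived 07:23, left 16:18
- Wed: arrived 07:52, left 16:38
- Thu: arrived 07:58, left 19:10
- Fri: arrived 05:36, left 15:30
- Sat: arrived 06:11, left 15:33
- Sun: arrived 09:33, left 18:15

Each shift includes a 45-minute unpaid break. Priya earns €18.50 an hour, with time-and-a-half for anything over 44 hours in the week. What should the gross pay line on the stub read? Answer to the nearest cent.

€1045.71

Tue: 07:23–16:18 = 8 h 55 min; less 45 min break → 8 h 10 min
Wed: 07:52–16:38 = 8 h 46 min; less 45 min break → 8 h 1 min
Thu: 07:58–19:10 = 11 h 12 min; less 45 min break → 10 h 27 min
Fri: 05:36–15:30 = 9 h 54 min; less 45 min break → 9 h 9 min
Sat: 06:11–15:33 = 9 h 22 min; less 45 min break → 8 h 37 min
Sun: 09:33–18:15 = 8 h 42 min; less 45 min break → 7 h 57 min
Total worked: 52 h 21 min = 3141 min.
Regular 44 h 0 min = 2640 min at €18.50/h; overtime 8 h 21 min = 501 min at €27.75/h.
Pay = (2640 × €18.50 + 501 × €27.75) ÷ 60 = €1045.71.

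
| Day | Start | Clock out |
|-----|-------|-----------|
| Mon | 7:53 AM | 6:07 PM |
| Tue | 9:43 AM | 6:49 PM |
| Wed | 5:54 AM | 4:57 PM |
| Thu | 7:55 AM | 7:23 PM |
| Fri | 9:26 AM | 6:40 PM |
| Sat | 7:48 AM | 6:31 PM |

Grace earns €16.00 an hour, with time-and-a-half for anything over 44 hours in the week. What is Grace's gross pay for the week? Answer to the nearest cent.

Mon: 7:53 AM–6:07 PM = 10 h 14 min
Tue: 9:43 AM–6:49 PM = 9 h 6 min
Wed: 5:54 AM–4:57 PM = 11 h 3 min
Thu: 7:55 AM–7:23 PM = 11 h 28 min
Fri: 9:26 AM–6:40 PM = 9 h 14 min
Sat: 7:48 AM–6:31 PM = 10 h 43 min
Total worked: 61 h 48 min = 3708 min.
Regular 44 h 0 min = 2640 min at €16.00/h; overtime 17 h 48 min = 1068 min at €24.00/h.
Pay = (2640 × €16.00 + 1068 × €24.00) ÷ 60 = €1131.20.

€1131.20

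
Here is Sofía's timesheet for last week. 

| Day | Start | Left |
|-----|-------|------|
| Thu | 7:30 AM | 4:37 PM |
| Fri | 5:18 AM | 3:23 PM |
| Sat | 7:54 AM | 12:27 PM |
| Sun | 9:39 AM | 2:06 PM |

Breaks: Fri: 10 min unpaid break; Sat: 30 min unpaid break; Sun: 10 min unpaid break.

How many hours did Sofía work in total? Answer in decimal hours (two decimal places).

Thu: 7:30 AM–4:37 PM = 9 h 7 min
Fri: 5:18 AM–3:23 PM = 10 h 5 min; less 10 min break → 9 h 55 min
Sat: 7:54 AM–12:27 PM = 4 h 33 min; less 30 min break → 4 h 3 min
Sun: 9:39 AM–2:06 PM = 4 h 27 min; less 10 min break → 4 h 17 min
Total: 9 h 7 min + 9 h 55 min + 4 h 3 min + 4 h 17 min = 27 h 22 min.

27.37 hours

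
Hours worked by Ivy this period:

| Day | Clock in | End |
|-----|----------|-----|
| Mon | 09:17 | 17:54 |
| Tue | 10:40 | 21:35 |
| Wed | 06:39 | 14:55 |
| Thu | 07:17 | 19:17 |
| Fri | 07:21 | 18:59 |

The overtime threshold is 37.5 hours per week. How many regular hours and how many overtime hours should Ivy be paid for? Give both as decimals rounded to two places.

Regular 37.50 hours, overtime 13.93 hours

Mon: 09:17–17:54 = 8 h 37 min
Tue: 10:40–21:35 = 10 h 55 min
Wed: 06:39–14:55 = 8 h 16 min
Thu: 07:17–19:17 = 12 h 0 min
Fri: 07:21–18:59 = 11 h 38 min
Total worked: 51 h 26 min = 51.43 h.
Threshold 37.5 h → overtime 13 h 56 min, regular 37 h 30 min.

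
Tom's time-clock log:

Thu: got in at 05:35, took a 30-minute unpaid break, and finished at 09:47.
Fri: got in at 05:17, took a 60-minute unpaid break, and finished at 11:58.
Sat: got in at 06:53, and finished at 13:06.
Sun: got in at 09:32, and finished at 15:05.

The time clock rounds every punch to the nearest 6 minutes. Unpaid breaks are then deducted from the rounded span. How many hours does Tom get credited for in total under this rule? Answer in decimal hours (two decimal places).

21.20 hours

Thu: in 05:35→05:36, out 09:47→09:48; 4 h 12 min − 30 min = 3 h 42 min
Fri: in 05:17→05:18, out 11:58→12:00; 6 h 42 min − 60 min = 5 h 42 min
Sat: in 06:53→06:54, out 13:06→13:06; 6 h 12 min
Sun: in 09:32→09:30, out 15:05→15:06; 5 h 36 min
Total credited: 21 h 12 min.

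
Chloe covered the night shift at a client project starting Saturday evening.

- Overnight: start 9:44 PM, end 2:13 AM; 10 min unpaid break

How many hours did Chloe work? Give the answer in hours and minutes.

4 h 19 min

Overnight: 9:44 PM → midnight = 2 h 16 min; midnight → 2:13 AM = 2 h 13 min; span 4 h 29 min; less 10 min break → 4 h 19 min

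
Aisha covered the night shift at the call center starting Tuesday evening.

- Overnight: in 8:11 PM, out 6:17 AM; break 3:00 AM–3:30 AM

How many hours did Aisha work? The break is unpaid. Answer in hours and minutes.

9 h 36 min

Overnight: 8:11 PM → midnight = 3 h 49 min; midnight → 6:17 AM = 6 h 17 min; span 10 h 6 min; less 30 min break → 9 h 36 min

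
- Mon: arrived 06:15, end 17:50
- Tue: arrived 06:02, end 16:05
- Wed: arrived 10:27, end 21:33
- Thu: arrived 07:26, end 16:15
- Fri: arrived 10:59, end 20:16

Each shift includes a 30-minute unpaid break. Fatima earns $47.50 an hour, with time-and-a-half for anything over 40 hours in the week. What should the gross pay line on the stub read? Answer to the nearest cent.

Mon: 06:15–17:50 = 11 h 35 min; less 30 min break → 11 h 5 min
Tue: 06:02–16:05 = 10 h 3 min; less 30 min break → 9 h 33 min
Wed: 10:27–21:33 = 11 h 6 min; less 30 min break → 10 h 36 min
Thu: 07:26–16:15 = 8 h 49 min; less 30 min break → 8 h 19 min
Fri: 10:59–20:16 = 9 h 17 min; less 30 min break → 8 h 47 min
Total worked: 48 h 20 min = 2900 min.
Regular 40 h 0 min = 2400 min at $47.50/h; overtime 8 h 20 min = 500 min at $71.25/h.
Pay = (2400 × $47.50 + 500 × $71.25) ÷ 60 = $2493.75.

$2493.75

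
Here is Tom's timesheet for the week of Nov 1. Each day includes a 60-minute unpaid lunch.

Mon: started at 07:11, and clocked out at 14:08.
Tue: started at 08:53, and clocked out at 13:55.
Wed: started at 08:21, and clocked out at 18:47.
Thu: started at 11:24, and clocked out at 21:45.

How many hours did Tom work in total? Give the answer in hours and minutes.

Mon: 07:11–14:08 = 6 h 57 min; less 60 min break → 5 h 57 min
Tue: 08:53–13:55 = 5 h 2 min; less 60 min break → 4 h 2 min
Wed: 08:21–18:47 = 10 h 26 min; less 60 min break → 9 h 26 min
Thu: 11:24–21:45 = 10 h 21 min; less 60 min break → 9 h 21 min
Total: 5 h 57 min + 4 h 2 min + 9 h 26 min + 9 h 21 min = 28 h 46 min.

28 h 46 min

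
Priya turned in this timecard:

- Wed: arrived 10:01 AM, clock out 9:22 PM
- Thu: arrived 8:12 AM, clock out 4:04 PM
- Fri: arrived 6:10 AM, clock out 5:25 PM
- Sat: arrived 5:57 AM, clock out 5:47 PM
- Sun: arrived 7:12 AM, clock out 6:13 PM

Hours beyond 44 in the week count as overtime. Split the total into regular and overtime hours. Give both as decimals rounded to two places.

Wed: 10:01 AM–9:22 PM = 11 h 21 min
Thu: 8:12 AM–4:04 PM = 7 h 52 min
Fri: 6:10 AM–5:25 PM = 11 h 15 min
Sat: 5:57 AM–5:47 PM = 11 h 50 min
Sun: 7:12 AM–6:13 PM = 11 h 1 min
Total worked: 53 h 19 min = 53.32 h.
Threshold 44 h → overtime 9 h 19 min, regular 44 h 0 min.

Regular 44.00 hours, overtime 9.32 hours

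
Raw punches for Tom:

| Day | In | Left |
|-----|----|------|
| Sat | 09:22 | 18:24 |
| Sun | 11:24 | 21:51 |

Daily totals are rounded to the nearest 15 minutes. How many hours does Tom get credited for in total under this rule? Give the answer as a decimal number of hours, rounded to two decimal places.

19.50 hours

Sat: 09:22–18:24 = 9 h 2 min → rounds to 9 h 0 min
Sun: 11:24–21:51 = 10 h 27 min → rounds to 10 h 30 min
Total credited: 19 h 30 min.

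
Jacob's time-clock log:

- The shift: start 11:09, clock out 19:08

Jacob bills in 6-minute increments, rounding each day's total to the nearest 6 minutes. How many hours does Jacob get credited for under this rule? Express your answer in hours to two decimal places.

The shift: 11:09–19:08 = 7 h 59 min → rounds to 8 h 0 min

8.00 hours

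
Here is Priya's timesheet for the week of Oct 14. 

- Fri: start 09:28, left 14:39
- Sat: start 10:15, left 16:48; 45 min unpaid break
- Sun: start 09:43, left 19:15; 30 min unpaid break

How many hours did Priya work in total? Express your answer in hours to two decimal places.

20.02 hours

Fri: 09:28–14:39 = 5 h 11 min
Sat: 10:15–16:48 = 6 h 33 min; less 45 min break → 5 h 48 min
Sun: 09:43–19:15 = 9 h 32 min; less 30 min break → 9 h 2 min
Total: 5 h 11 min + 5 h 48 min + 9 h 2 min = 20 h 1 min.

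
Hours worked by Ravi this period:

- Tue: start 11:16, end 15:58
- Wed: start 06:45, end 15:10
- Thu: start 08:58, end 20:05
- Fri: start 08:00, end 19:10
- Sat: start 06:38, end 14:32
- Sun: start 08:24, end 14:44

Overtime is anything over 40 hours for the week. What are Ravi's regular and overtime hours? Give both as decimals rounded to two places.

Tue: 11:16–15:58 = 4 h 42 min
Wed: 06:45–15:10 = 8 h 25 min
Thu: 08:58–20:05 = 11 h 7 min
Fri: 08:00–19:10 = 11 h 10 min
Sat: 06:38–14:32 = 7 h 54 min
Sun: 08:24–14:44 = 6 h 20 min
Total worked: 49 h 38 min = 49.63 h.
Threshold 40 h → overtime 9 h 38 min, regular 40 h 0 min.

Regular 40.00 hours, overtime 9.63 hours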